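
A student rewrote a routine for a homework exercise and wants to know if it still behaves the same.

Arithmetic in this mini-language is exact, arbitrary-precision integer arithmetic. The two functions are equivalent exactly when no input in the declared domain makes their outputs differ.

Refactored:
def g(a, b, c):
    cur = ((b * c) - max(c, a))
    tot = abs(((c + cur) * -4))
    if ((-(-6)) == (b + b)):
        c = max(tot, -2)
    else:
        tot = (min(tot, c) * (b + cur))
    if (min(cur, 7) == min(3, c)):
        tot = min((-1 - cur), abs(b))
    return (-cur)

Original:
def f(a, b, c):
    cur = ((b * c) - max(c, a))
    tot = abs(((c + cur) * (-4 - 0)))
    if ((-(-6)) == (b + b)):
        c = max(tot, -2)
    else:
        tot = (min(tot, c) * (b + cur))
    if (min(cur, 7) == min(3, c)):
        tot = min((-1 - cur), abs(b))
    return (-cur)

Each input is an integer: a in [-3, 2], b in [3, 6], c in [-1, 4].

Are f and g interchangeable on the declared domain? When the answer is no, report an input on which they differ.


Reading the diff, among the changes: constant usage differs; also arithmetic usage differs.
Tracing a=0, b=6, c=0: f: cur := 0 | tot := 0 | ((-(-6)) == (b + b)): false | tot := 0 | (min(cur, 7) == min(3, c)): true | tot := -1 | result 0 | g: cur := 0 | tot := 0 | ((-(-6)) == (b + b)): false | tot := 0 | (min(cur, 7) == min(3, c)): true | tot := -1 | result 0 — matching result 0.
Sweeping the whole domain (144 inputs) finds no disagreement.
verdict: equivalent


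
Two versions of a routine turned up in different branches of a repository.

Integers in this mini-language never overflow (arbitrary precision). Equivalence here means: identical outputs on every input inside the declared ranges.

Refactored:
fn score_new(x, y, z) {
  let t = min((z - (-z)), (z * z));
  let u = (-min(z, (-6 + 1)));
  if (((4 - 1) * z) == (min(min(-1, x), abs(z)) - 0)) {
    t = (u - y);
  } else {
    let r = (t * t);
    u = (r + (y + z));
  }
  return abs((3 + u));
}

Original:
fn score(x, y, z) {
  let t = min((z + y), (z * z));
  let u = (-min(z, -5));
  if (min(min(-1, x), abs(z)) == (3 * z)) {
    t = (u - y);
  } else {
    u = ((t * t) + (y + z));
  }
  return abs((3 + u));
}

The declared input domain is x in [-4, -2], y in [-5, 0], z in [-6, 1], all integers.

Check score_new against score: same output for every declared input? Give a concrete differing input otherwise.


Try x=-4, y=-5, z=-6.
score: t := -11 | u := 6 | (min(min(-1, x), abs(z)) == (3 * z)): false | u := 110 | result 113
score_new: t := -12 | u := 6 | (((4 - 1) * z) == (min(min(-1, x), abs(z)) - 0)): false | r := 144 | u := 133 | result 136
113 vs 136 — the two versions disagree here.
verdict: not equivalent; witness: x=-4, y=-5, z=-6


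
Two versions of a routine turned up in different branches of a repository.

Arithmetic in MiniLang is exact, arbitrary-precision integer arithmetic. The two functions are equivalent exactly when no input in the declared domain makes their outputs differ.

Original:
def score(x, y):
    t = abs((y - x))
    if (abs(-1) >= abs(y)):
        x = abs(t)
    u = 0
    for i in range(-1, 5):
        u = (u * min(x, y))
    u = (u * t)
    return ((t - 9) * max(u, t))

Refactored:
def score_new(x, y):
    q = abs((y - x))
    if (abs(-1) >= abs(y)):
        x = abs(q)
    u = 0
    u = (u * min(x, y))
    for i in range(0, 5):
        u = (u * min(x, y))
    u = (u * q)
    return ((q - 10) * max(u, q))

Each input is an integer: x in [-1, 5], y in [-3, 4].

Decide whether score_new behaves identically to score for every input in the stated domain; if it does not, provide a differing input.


Evaluate both at x=-1, y=-3.
score: t = 2; (abs(-1) >= abs(y)) -> false; u = 0; [i=-1]; u = 0; [i=0]; u = 0; [i=1]; u = 0; [i=2]; u = 0; [i=3]; u = 0; [i=4]; u = 0; u = 0; return -14
score_new: q = 2; (abs(-1) >= abs(y)) -> false; u = 0; u = 0; [i=0]; u = 0; [i=1]; u = 0; [i=2]; u = 0; [i=3]; u = 0; [i=4]; u = 0; u = 0; return -16
-14 != -16, so the rewrite changes behavior.
verdict: not equivalent; witness: x=-1, y=-3


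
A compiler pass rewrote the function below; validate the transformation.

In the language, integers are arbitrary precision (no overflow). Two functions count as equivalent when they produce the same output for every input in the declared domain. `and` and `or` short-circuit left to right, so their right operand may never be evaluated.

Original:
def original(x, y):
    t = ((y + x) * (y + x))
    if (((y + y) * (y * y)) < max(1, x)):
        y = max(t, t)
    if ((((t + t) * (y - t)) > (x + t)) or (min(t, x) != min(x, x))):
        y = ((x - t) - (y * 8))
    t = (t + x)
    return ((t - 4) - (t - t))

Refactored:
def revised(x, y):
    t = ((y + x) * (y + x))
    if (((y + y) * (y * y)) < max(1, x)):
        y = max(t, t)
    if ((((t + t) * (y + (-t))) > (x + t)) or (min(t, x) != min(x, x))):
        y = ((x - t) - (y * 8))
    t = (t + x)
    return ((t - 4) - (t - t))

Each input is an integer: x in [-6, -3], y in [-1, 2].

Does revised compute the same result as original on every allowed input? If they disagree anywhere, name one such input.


Changes here: arithmetic usage differs; the full 16-point sweep finds no disagreement.
verdict: equivalent


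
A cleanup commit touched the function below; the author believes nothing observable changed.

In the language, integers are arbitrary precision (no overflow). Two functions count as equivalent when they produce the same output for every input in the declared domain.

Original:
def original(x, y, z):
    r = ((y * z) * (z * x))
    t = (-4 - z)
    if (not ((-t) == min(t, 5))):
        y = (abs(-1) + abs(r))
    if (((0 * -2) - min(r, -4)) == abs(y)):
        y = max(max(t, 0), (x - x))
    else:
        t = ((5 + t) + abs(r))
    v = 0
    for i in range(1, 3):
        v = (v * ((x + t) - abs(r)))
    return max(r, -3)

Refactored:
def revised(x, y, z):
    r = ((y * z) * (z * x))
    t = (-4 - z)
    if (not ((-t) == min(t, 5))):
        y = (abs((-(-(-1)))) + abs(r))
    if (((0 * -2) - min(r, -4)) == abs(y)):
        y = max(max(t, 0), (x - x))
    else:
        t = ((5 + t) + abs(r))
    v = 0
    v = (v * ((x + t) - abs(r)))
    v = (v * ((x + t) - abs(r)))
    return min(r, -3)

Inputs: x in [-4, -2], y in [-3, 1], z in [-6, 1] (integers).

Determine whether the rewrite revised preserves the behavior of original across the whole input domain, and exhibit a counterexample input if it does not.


On input x=-4, y=-3, z=-6, original returns 432 while revised returns -3.
verdict: not equivalent; witness: x=-4, y=-3, z=-6


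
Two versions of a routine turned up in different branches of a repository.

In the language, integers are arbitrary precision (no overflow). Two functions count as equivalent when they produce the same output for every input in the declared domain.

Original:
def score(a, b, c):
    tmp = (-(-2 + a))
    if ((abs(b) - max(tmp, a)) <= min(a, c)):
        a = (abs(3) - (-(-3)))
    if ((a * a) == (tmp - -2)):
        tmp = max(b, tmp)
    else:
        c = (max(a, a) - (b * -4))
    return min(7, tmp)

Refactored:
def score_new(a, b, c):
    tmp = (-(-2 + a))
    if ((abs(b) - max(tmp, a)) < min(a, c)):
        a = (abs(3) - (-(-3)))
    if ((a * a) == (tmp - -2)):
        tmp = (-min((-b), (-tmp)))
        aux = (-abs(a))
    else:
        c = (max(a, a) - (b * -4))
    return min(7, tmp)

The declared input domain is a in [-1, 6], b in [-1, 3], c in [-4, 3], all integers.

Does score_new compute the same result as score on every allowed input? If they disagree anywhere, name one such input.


Take a=4, b=-1, c=-3.
score: tmp=-2, then ((abs(b) - max(tmp, a)) <= min(a, c)) is true, then a=0, then ((a * a) == (tmp - -2)) is true, then tmp=-1, then returns -1
score_new: tmp=-2, then ((abs(b) - max(tmp, a)) < min(a, c)) is false, then ((a * a) == (tmp - -2)) is false, then c=0, then returns -2
-1 and -2 differ, so these are not the same function on this domain.
verdict: not equivalent; witness: a=4, b=-1, c=-3


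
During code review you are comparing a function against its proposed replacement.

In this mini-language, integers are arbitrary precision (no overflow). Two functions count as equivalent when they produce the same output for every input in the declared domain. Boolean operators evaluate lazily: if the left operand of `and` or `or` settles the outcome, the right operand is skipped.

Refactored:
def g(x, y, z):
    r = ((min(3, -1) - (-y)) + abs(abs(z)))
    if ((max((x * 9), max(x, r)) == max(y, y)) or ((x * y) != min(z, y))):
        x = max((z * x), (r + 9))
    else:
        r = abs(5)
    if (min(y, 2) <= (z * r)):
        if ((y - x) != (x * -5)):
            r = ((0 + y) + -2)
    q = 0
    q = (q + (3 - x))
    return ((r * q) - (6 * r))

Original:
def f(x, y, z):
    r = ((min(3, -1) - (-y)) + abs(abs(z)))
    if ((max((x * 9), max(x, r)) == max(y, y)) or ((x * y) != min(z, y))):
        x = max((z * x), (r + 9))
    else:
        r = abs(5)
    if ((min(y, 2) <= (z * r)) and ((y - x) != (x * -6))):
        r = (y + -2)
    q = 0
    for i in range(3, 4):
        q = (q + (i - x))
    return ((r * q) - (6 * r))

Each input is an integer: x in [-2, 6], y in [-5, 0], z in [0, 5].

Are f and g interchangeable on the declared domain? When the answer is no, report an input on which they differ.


On input x=1, y=-5, z=0, f returns -20 while g returns 28.
verdict: not equivalent; witness: x=1, y=-5, z=0


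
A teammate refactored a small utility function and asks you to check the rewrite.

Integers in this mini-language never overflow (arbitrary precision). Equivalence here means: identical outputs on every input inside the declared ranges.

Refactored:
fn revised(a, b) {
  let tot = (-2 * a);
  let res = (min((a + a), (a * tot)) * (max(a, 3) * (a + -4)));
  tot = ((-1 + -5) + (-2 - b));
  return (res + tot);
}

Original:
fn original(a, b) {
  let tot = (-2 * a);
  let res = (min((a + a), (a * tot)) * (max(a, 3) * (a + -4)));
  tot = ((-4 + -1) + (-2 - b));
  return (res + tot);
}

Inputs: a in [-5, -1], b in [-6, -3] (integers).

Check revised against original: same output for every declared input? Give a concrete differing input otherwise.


Input a=-5, b=-6: 1349 from original versus 1348 from revised.
verdict: not equivalent; witness: a=-5, b=-6


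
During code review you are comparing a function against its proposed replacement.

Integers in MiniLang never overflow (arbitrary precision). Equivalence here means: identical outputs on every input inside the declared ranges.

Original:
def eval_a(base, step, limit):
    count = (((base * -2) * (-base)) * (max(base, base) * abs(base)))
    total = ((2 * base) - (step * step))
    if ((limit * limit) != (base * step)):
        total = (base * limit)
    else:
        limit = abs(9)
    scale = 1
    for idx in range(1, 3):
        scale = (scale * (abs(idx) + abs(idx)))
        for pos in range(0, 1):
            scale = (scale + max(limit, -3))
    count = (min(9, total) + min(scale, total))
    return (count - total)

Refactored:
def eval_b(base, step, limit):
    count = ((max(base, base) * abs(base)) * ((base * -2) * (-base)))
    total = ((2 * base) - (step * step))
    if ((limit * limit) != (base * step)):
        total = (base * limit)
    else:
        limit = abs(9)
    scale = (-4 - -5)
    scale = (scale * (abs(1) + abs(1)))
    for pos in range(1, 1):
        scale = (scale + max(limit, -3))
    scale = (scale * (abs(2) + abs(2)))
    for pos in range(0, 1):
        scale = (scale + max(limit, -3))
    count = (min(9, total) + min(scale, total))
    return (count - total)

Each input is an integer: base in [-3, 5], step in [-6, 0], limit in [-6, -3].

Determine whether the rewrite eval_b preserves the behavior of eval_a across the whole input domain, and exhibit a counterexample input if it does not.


The rewrite breaks on base=-3, step=-6, limit=-6, where the results are -16 and -4.
eval_a: count = -162; total = -42; ((limit * limit) != (base * step)) -> true; total = 18; scale = 1; [idx=1]; scale = 2; [pos=0]; scale = -1; [idx=2]; scale = -4; [pos=0]; scale = -7; count = 2; return -16
eval_b: count = -162; total = -42; ((limit * limit) != (base * step)) -> true; total = 18; scale = 1; scale = 2; the pos loop: no iterations; scale = 8; [pos=0]; scale = 5; count = 14; return -4
verdict: not equivalent; witness: base=-3, step=-6, limit=-6


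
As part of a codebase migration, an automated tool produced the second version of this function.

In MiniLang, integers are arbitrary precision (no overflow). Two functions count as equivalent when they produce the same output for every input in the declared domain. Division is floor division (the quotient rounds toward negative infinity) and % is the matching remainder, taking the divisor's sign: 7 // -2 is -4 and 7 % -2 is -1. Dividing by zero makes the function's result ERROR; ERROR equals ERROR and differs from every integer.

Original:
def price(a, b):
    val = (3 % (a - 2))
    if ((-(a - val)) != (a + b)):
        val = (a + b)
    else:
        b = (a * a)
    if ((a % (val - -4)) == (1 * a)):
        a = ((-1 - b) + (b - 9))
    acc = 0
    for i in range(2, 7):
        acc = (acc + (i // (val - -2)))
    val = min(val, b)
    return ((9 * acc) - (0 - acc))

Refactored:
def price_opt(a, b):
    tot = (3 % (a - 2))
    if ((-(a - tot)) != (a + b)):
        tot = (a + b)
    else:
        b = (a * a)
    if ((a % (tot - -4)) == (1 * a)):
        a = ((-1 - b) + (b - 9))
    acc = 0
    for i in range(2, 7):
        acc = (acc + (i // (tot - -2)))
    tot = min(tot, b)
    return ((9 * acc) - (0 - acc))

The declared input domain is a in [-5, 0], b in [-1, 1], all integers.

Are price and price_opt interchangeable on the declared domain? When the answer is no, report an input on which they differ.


This is a faithful refactor — local variable names differ, but the computed results match everywhere.
As a probe, take a=-2, b=1: price runs val=-1, then ((-(a - val)) != (a + b)) is true, then val=-1, then ((a % (val - -4)) == (1 * a)) is false, then acc=0, then (i=2), then acc=2, then (i=3), then acc=5, then (i=4), then acc=9, then (i=5), then acc=14, then (i=6), then acc=20, then val=-1, then returns 200; price_opt runs tot=-1, then ((-(a - tot)) != (a + b)) is true, then tot=-1, then ((a % (tot - -4)) == (1 * a)) is false, then acc=0, then (i=2), then acc=2, then (i=3), then acc=5, then (i=4), then acc=9, then (i=5), then acc=14, then (i=6), then acc=20, then tot=-1, then returns 200; both end at 200.
Checked all 18 inputs in the declared domain: the outputs agree on every one.
verdict: equivalent


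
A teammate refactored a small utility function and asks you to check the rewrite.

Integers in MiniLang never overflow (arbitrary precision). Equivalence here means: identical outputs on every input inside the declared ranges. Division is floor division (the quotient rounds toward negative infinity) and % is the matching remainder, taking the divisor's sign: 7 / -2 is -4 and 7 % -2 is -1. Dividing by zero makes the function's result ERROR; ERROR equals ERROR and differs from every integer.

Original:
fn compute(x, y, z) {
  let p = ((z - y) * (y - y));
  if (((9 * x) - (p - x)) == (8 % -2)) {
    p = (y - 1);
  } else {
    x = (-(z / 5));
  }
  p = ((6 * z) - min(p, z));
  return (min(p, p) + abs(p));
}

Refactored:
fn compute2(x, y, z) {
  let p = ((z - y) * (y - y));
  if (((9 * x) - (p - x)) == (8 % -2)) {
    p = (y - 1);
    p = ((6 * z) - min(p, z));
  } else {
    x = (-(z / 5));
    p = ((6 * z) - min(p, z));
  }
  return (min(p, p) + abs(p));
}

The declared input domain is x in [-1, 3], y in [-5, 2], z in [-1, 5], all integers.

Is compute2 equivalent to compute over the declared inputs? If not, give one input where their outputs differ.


The two are interchangeable: constant usage differs, statement counts differ, arithmetic usage differs, min/max/abs usage differs, and every declared input agrees.
As a probe, take x=2, y=-3, z=4: compute runs p := 0 | (((9 * x) - (p - x)) == (8 % -2)): false | x := 0 | p := 24 | result 48; compute2 runs p := 0 | (((9 * x) - (p - x)) == (8 % -2)): false | x := 0 | p := 24 | result 48; both end at 48.
Sweeping the whole domain (280 inputs) finds no disagreement.
verdict: equivalent


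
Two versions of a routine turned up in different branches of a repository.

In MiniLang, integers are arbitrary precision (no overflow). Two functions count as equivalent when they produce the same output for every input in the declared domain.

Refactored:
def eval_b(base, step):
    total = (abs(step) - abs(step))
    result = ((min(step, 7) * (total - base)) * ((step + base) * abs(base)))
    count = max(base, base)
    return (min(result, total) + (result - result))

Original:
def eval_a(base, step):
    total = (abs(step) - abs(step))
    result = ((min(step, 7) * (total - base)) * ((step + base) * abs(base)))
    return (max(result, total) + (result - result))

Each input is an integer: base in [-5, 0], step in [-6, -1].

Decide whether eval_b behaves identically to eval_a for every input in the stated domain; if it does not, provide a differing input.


Try base=-5, step=-6.
eval_a: total = 0; result = 1650; return 1650
eval_b: total = 0; result = 1650; count = -5; return 0
1650 against 0: the behavior changed.
verdict: not equivalent; witness: base=-5, step=-6


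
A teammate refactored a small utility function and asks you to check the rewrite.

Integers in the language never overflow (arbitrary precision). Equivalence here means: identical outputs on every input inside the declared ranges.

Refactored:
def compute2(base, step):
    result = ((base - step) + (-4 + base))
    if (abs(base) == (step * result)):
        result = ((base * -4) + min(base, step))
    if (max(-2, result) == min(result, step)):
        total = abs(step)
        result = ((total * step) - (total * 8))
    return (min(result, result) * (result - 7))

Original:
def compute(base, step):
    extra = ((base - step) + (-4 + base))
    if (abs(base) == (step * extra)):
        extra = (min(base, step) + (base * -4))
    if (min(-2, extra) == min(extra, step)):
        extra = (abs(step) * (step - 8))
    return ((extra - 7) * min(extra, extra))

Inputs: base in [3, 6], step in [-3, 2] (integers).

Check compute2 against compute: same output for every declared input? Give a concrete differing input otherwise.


Run the pair on base=3, step=-2.
compute: extra := 4 | (abs(base) == (step * extra)): false | (min(-2, extra) == min(extra, step)): true | extra := -20 | result 540
compute2: result := 4 | (abs(base) == (step * result)): false | (max(-2, result) == min(result, step)): false | result -12
540 vs -12 — the two versions disagree here.
verdict: not equivalent; witness: base=3, step=-2


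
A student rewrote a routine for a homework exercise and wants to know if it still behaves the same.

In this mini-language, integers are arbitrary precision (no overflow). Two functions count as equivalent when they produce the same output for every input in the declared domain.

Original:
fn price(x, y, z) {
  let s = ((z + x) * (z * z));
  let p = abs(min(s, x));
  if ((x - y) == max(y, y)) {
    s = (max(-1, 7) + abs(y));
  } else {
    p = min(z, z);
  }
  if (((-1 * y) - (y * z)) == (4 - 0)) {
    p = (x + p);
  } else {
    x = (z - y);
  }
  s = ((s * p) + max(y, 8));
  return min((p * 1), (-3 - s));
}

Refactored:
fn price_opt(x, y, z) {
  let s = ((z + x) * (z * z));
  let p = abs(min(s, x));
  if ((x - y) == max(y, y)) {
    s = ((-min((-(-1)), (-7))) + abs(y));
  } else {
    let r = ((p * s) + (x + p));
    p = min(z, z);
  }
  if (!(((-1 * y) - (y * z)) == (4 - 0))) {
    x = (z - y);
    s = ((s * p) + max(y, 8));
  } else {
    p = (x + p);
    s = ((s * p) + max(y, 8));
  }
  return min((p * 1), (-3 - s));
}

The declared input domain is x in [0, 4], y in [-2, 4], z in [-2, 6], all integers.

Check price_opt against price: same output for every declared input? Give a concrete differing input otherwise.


Side by side, the visible changes include: arithmetic usage differs, and statement counts differ, and local variable names differ, and min/max/abs usage differs, and boolean connective usage differs, and constant usage differs.
Tracing x=1, y=0, z=4: price: s := 80 | p := 1 | ((x - y) == max(y, y)): false | p := 4 | (((-1 * y) - (y * z)) == (4 - 0)): false | x := 4 | s := 328 | result -331 | price_opt: s := 80 | p := 1 | ((x - y) == max(y, y)): false | r := 82 | p := 4 | (!(((-1 * y) - (y * z)) == (4 - 0))): true | x := 4 | s := 328 | result -331 — matching result -331.
Checked all 315 inputs in the declared domain: the outputs agree on every one.
verdict: equivalent


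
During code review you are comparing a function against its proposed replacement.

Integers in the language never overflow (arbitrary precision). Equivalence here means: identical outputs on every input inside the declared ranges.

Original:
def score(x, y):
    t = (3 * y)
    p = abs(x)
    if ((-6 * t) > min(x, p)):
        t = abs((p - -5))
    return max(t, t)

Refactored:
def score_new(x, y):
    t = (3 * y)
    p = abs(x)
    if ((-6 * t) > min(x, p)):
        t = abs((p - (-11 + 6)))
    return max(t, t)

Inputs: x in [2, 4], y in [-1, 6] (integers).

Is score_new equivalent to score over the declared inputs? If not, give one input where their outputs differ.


Changes here: arithmetic usage differs, and constant usage differs; the full 24-point sweep finds no disagreement.
verdict: equivalent


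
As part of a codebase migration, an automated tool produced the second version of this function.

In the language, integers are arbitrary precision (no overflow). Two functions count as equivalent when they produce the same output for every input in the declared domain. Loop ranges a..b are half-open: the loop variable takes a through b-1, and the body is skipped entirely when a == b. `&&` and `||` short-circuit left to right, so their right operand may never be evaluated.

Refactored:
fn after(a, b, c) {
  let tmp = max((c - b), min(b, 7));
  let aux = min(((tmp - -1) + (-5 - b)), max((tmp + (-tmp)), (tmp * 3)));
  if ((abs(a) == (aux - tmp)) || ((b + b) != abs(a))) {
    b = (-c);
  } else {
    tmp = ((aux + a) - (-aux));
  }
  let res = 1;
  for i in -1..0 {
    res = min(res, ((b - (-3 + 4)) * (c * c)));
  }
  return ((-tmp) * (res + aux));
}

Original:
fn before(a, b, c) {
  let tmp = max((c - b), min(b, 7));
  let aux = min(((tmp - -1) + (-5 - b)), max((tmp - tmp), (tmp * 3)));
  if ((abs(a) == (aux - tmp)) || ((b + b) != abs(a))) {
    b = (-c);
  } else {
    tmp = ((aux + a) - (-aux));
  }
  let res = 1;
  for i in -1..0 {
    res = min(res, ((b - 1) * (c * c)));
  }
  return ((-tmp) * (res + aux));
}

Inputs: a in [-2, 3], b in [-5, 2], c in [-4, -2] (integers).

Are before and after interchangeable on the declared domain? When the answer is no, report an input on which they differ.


Comparing the listings, the differences include: constant usage differs, and arithmetic usage differs.
Tracing a=-1, b=2, c=-4: before: tmp := 2 | aux := -4 | ((abs(a) == (aux - tmp)) || ((b + b) != abs(a))): true | b := 4 | res := 1 | iter i=-1: | res := 1 | result 6 | after: tmp := 2 | aux := -4 | ((abs(a) == (aux - tmp)) || ((b + b) != abs(a))): true | b := 4 | res := 1 | iter i=-1: | res := 1 | result 6 — matching result 6.
Across all 144 domain points the two functions coincide.
verdict: equivalent


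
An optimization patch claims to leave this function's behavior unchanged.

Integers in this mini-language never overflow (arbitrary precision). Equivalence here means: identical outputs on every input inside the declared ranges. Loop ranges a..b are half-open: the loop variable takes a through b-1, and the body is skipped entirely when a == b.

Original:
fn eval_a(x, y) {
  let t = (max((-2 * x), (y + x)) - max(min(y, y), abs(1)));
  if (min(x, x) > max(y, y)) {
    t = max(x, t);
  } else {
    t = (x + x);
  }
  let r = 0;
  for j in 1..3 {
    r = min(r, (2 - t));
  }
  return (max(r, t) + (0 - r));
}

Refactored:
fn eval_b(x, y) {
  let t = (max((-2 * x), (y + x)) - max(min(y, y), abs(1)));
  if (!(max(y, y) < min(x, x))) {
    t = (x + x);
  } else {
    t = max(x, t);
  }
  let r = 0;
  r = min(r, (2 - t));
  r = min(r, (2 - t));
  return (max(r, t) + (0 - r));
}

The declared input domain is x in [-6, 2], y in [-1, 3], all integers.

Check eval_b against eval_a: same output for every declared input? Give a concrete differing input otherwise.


Equivalent — the differences include arithmetic usage differs; and comparison usage differs; and loop structure differs; and local variable names differ; and constant usage differs; and min/max/abs usage differs; and boolean connective usage differs, yet no declared input distinguishes the two.
One worked example (x=1, y=3) — eval_a: t becomes 1; next (min(x, x) > max(y, y)) evaluates to false; next t becomes 2; next r becomes 0; next at j=1:; next r becomes 0; next at j=2:; next r becomes 0; next final value 2; eval_b: t becomes 1; next (!(max(y, y) < min(x, x))) evaluates to true; next t becomes 2; next r becomes 0; next r becomes 0; next r becomes 0; next final value 2; agreement on 2.
Checked all 45 inputs in the declared domain: the outputs agree on every one.
verdict: equivalent


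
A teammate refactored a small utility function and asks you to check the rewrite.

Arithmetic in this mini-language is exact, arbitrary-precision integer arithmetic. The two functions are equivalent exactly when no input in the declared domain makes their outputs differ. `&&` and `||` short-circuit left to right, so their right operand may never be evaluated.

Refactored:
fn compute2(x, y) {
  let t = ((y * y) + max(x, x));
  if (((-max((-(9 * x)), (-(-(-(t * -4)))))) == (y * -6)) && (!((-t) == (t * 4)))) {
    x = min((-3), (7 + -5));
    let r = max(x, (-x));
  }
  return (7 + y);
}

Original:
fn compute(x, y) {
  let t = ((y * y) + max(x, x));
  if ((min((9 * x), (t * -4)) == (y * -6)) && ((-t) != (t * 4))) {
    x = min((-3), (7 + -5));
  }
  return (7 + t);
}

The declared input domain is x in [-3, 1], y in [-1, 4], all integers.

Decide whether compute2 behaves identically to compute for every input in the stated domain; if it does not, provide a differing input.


Take x=-3, y=-1.
compute: t=-2, then ((min((9 * x), (t * -4)) == (y * -6)) && ((-t) != (t * 4))) is false, then returns 5
compute2: t=-2, then (((-max((-(9 * x)), (-(-(-(t * -4)))))) == (y * -6)) && (!((-t) == (t * 4)))) is false, then returns 6
5 against 6: the behavior changed.
verdict: not equivalent; witness: x=-3, y=-1


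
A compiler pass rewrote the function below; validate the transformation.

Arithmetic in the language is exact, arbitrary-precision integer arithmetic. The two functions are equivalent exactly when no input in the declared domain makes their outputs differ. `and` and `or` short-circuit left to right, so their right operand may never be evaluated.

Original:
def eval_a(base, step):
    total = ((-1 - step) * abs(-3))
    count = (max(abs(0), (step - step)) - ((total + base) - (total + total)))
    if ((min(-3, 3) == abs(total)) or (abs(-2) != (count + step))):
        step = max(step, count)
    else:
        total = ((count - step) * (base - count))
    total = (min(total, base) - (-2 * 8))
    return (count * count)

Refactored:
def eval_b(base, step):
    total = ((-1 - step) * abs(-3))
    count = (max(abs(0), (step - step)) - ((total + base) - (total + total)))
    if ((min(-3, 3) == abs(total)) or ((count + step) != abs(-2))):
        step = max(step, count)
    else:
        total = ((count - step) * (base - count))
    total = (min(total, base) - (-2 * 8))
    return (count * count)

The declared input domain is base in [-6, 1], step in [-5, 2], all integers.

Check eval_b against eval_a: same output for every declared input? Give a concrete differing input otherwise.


This is a faithful refactor — same computation, different form, but the computed results match everywhere.
Spot check at base=-4, step=-2 — eval_a: total := 3 | count := 7 | ((min(-3, 3) == abs(total)) or (abs(-2) != (count + step))): true | step := 7 | total := 12 | result 49. eval_b: total := 3 | count := 7 | ((min(-3, 3) == abs(total)) or ((count + step) != abs(-2))): true | step := 7 | total := 12 | result 49. Both give 49.
Across all 64 domain points the two functions coincide.
verdict: equivalent


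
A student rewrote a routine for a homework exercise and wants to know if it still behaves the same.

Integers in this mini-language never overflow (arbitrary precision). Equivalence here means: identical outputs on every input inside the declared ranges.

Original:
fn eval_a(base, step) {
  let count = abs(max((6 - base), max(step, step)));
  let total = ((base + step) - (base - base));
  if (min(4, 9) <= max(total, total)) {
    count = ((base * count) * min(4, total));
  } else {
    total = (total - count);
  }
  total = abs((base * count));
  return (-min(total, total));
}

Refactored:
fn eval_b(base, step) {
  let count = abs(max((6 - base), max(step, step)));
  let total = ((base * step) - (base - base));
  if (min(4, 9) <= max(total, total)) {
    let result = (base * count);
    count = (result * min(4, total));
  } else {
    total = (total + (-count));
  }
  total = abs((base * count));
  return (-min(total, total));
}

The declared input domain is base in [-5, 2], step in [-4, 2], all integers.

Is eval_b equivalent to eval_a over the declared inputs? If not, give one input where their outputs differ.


Run the pair on base=-5, step=-4.
eval_a: count = 11; total = -9; (min(4, 9) <= max(total, total)) -> false; total = -20; total = 55; return -55
eval_b: count = 11; total = 20; (min(4, 9) <= max(total, total)) -> true; result = -55; count = -220; total = 1100; return -1100
-55 != -1100, so the rewrite changes behavior.
verdict: not equivalent; witness: base=-5, step=-4


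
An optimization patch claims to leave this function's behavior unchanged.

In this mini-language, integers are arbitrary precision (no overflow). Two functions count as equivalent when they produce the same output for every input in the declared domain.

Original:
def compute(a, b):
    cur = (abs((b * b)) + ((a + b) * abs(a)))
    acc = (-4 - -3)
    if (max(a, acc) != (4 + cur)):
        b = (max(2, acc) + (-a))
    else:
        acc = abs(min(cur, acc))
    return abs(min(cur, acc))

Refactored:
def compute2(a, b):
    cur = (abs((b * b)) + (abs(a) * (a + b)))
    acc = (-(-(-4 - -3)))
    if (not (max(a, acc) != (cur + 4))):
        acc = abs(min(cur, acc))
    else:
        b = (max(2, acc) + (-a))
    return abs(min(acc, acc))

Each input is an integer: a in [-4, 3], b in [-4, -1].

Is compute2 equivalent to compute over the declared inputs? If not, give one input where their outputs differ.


Take a=-4, b=-4.
compute: cur=-16, then acc=-1, then (max(a, acc) != (4 + cur)) is true, then b=6, then returns 16
compute2: cur=-16, then acc=-1, then (not (max(a, acc) != (cur + 4))) is false, then b=6, then returns 1
16 != 1, so the rewrite changes behavior.
verdict: not equivalent; witness: a=-4, b=-4


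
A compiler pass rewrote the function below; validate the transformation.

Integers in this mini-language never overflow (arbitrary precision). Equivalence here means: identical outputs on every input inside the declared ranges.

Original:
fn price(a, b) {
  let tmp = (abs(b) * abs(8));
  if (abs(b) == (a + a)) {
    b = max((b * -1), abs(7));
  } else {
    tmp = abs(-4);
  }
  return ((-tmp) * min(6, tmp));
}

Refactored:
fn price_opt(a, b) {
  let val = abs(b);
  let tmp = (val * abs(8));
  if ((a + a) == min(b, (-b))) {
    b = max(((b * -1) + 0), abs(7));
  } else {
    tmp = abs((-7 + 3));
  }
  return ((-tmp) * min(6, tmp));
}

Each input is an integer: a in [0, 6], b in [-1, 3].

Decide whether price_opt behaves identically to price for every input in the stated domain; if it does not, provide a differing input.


Evaluate both at a=1, b=2.
price: tmp=16, then (abs(b) == (a + a)) is true, then b=7, then returns -96
price_opt: val=2, then tmp=16, then ((a + a) == min(b, (-b))) is false, then tmp=4, then returns -16
-96 and -16 differ, so these are not the same function on this domain.
verdict: not equivalent; witness: a=1, b=2


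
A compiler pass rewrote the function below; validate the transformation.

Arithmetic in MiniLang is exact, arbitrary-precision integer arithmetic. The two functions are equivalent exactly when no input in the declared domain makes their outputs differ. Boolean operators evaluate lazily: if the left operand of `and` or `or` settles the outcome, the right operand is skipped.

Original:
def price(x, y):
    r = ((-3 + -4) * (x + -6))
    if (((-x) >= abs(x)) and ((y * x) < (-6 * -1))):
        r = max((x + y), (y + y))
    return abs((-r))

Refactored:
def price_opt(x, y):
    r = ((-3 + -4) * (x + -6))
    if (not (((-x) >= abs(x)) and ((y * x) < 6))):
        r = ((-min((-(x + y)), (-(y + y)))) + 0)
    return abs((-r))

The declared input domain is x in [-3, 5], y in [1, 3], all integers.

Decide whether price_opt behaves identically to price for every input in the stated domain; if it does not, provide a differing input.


Consider the input x=-3, y=1.
price: r := 63 | (((-x) >= abs(x)) and ((y * x) < (-6 * -1))): true | r := 2 | result 2
price_opt: r := 63 | (not (((-x) >= abs(x)) and ((y * x) < 6))): false | result 63
2 and 63 differ, so these are not the same function on this domain.
verdict: not equivalent; witness: x=-3, y=1


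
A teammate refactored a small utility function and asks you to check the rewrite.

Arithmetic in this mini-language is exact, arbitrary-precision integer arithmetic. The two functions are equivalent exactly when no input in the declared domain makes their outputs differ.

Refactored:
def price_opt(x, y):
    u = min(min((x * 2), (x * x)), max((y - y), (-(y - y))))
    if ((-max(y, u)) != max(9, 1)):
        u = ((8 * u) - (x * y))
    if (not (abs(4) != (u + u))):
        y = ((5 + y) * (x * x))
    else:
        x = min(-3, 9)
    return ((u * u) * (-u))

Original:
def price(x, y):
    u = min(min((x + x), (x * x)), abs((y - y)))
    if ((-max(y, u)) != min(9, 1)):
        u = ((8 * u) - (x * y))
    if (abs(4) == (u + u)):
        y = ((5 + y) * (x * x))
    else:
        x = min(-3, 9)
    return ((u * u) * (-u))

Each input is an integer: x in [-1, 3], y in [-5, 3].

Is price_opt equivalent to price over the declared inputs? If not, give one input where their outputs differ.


There is a counterexample at x=-1, y=-1: 8 on one side, 4913 on the other.
price: u=-2, then ((-max(y, u)) != min(9, 1)) is false, then (abs(4) == (u + u)) is false, then x=-3, then returns 8
price_opt: u=-2, then ((-max(y, u)) != max(9, 1)) is true, then u=-17, then (not (abs(4) != (u + u))) is false, then x=-3, then returns 4913
verdict: not equivalent; witness: x=-1, y=-1


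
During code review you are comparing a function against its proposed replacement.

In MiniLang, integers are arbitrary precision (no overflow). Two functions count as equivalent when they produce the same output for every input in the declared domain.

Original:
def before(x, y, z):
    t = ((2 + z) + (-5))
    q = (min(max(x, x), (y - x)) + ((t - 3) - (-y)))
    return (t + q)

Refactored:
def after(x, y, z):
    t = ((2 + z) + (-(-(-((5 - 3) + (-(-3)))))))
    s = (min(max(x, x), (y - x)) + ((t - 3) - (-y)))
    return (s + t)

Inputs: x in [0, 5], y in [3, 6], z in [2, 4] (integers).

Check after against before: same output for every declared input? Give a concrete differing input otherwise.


The two are interchangeable: arithmetic usage differs; and constant usage differs; and local variable names differ, and every declared input agrees.
Spot check at x=4, y=6, z=3 — before: t := 0 | q := 5 | result 5. after: t := 0 | s := 5 | result 5. Both give 5.
Every one of the 72 inputs gives matching results.
verdict: equivalent


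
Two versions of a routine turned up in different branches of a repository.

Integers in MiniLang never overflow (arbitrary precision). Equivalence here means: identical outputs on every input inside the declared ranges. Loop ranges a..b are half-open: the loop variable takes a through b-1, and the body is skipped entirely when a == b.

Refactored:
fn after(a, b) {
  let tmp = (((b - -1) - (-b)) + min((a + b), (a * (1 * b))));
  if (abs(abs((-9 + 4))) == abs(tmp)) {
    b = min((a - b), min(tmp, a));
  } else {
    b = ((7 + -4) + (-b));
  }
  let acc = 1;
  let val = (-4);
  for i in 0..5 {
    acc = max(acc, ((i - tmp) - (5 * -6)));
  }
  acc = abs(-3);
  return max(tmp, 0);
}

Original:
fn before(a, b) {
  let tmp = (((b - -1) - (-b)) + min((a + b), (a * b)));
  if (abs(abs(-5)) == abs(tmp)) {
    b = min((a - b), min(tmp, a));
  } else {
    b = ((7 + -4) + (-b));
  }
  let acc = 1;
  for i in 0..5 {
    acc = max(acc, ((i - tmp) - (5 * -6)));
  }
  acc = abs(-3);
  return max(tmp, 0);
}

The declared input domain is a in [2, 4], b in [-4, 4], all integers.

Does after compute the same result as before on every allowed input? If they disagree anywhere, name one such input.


Changes here: local variable names differ, constant usage differs, arithmetic usage differs, statement counts differ; the full 27-point sweep finds no disagreement.
verdict: equivalent


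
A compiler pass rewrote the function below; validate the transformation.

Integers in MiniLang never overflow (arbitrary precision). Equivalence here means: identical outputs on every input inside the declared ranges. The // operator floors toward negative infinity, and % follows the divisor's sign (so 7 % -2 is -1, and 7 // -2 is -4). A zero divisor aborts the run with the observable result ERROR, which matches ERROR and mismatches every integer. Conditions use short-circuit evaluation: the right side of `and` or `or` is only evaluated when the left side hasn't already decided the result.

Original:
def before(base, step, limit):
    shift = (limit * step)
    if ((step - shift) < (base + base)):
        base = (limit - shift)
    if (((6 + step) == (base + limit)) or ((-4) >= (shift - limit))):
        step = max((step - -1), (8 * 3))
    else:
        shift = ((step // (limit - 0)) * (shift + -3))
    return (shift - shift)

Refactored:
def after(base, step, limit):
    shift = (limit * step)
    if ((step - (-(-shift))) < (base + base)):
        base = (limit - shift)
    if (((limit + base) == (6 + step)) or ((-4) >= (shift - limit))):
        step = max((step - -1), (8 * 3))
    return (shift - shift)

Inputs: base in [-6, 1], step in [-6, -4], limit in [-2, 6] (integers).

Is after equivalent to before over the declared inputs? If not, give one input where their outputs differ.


Consider the input base=-6, step=-6, limit=0.
before: shift = 0; ((step - shift) < (base + base)) -> false; (((6 + step) == (base + limit)) or ((-4) >= (shift - limit))) -> false; division by zero -> ERROR
after: shift = 0; ((step - (-(-shift))) < (base + base)) -> false; (((limit + base) == (6 + step)) or ((-4) >= (shift - limit))) -> false; return 0
ERROR vs 0 — the two versions disagree here.
verdict: not equivalent; witness: base=-6, step=-6, limit=0


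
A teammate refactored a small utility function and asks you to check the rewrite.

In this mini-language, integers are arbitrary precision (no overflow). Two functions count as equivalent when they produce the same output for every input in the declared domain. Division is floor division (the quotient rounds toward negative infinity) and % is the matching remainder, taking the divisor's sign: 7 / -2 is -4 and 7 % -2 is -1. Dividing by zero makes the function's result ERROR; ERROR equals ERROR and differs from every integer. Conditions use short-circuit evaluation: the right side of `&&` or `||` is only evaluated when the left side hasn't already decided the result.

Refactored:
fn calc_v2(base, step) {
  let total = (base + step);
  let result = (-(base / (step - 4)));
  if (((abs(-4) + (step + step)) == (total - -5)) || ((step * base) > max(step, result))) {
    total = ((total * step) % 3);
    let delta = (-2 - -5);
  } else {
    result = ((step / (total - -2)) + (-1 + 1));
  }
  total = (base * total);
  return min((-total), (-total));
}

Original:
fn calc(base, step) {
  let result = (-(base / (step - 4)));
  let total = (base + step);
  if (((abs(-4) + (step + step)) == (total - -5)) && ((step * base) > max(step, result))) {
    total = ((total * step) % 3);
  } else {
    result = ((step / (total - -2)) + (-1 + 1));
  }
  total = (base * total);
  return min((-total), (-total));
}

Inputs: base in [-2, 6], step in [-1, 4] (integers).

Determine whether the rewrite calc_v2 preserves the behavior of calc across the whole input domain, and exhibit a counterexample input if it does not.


There is a counterexample at base=-1, step=-1: ERROR on one side, 2 on the other.
calc: result := 0 | total := -2 | (((abs(-4) + (step + step)) == (total - -5)) && ((step * base) > max(step, result))): false | divide-by-zero, output ERROR
calc_v2: total := -2 | result := 0 | (((abs(-4) + (step + step)) == (total - -5)) || ((step * base) > max(step, result))): true | total := 2 | delta := 3 | total := -2 | result 2
verdict: not equivalent; witness: base=-1, step=-1
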